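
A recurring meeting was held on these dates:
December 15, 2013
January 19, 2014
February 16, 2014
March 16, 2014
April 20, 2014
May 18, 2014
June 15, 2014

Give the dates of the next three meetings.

All dates are Sundays, 35, 28, 28, 35, 28, 28 days apart.
Specifically, the 3rd Sunday of each month.
3rd Sunday of July 2014: July 20, 2014.
3rd Sunday of August 2014: August 17, 2014.
September 2014 — 3rd Sunday is September 21, 2014.

July 20, 2014; August 17, 2014; September 21, 2014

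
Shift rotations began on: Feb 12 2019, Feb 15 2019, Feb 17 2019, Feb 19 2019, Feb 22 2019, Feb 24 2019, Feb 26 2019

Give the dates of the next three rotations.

Mar 1 2019, Mar 3 2019, Mar 5 2019

Every event lands on a Tuesday or Friday or Sunday (gaps cycle 3, 2, 2, 3, 2, 2).
So the schedule is: every Tuesday, Friday and Sunday.
The following Friday is Mar 1 2019.
Next Sunday: Mar 3 2019.
The following Tuesday is Mar 5 2019.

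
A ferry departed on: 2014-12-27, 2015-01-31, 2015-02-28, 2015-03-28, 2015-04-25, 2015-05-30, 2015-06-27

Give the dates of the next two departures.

2015-07-25, 2015-08-29

These are Saturdays with 35, 28, 28, 28, 35, 28-day gaps.
Each is the final Saturday of its month — 2015-01-31 is past the 28th, so '4th Saturday' doesn't fit.
Last Saturday of July 2015: 2015-07-25.
Last Saturday of August 2015: 2015-08-29.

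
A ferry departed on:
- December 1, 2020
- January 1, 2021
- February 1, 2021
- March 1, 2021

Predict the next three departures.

Each date is the 1st; the gaps (31, 31, 28) track the month lengths.
The rule is the 1st of each month.
Next: April 2021 → April 1, 2021.
May 2021: May 1, 2021.
Next: June 2021 → June 1, 2021.

April 1, 2021; May 1, 2021; June 1, 2021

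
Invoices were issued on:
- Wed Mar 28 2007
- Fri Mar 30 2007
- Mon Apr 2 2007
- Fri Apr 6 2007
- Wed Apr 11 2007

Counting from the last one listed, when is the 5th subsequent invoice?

Mon May 21 2007

Gaps: 2, 3, 4, 5 days — each gap is 1 larger than the previous one.
Next gap: 6 days. Wed Apr 11 2007 + 6 days = Tue Apr 17 2007.
Next gap: 7 days. Tue Apr 17 2007 + 7 days = Tue Apr 24 2007.
Next gap: 8 days. Tue Apr 24 2007 + 8 days = Wed May 2 2007.
Next gap: 9 days. Wed May 2 2007 + 9 days = Fri May 11 2007.
Next gap: 10 days. Fri May 11 2007 + 10 days = Mon May 21 2007.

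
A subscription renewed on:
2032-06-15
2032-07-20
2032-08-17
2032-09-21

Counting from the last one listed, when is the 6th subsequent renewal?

Gaps: 35, 28, 35 days — a mix of 28 and 35. Every date is a Tuesday.
Each is the 3rd Tuesday of its month.
October 2032 — 3rd Tuesday is 2032-10-19.
November 2032 — 3rd Tuesday is 2032-11-16.
3rd Tuesday of December 2032: 2032-12-21.
January 2033 — 3rd Tuesday is 2033-01-18.
February 2033 — 3rd Tuesday is 2033-02-15.
March 2033 — 3rd Tuesday is 2033-03-15.

2033-03-15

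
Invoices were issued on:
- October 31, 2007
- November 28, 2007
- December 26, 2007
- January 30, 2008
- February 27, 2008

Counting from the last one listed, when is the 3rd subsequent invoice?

May 28, 2008

All Wednesdays; the gaps (28, 28, 35, 28) vary with month length.
This is the last Wednesday of each month.
Last Wednesday of March 2008: March 26, 2008.
April 2008 ends with Wednesday April 30, 2008.
Last Wednesday of May 2008: May 28, 2008.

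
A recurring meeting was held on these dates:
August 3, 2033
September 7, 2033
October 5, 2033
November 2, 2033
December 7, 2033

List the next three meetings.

Gaps: 35, 28, 28, 35 days — a mix of 28 and 35. Every date is a Wednesday.
Each is the 1st Wednesday of its month.
January 2034 — 1st Wednesday is January 4, 2034.
February 2034 — 1st Wednesday is February 1, 2034.
1st Wednesday of March 2034: March 1, 2034.

January 4, 2034; February 1, 2034; March 1, 2034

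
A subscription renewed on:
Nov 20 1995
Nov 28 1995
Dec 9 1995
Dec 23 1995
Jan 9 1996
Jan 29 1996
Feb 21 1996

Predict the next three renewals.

Gaps: 8, 11, 14, 17, 20, 23 days — each gap is 3 larger than the previous one.
Next gap: 26 days. Feb 21 1996 + 26 days = Mar 18 1996.
Next gap: 29 days. Mar 18 1996 + 29 days = Apr 16 1996.
Next gap: 32 days. Apr 16 1996 + 32 days = May 18 1996.

Mar 18 1996, Apr 16 1996, May 18 1996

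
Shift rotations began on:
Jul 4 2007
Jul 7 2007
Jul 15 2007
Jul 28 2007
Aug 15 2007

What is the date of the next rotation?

Intervals are 3, 8, 13, 18 days — an arithmetic progression with common difference 5.
Next gap: 23 days. Aug 15 2007 + 23 days = Sep 7 2007.

Sep 7 2007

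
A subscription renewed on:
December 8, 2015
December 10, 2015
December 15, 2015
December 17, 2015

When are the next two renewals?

The gap pattern 2, 5, 2 repeats every 2 events.
These are the Tuesdays and Thursdays of each week.
The following Tuesday is December 22, 2015.
The following Thursday is December 24, 2015.

December 22, 2015; December 24, 2015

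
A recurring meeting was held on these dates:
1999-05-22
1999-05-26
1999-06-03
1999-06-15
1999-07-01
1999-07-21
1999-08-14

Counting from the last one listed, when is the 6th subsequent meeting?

The spacing grows by 4 each time: 4, 8, 12, 16, 20, 24 days.
Next gap: 28 days. 1999-08-14 + 28 days = 1999-09-11.
Next gap: 32 days. 1999-09-11 + 32 days = 1999-10-13.
Next gap: 36 days. 1999-10-13 + 36 days = 1999-11-18.
Next gap: 40 days. 1999-11-18 + 40 days = 1999-12-28.
Next gap: 44 days. 1999-12-28 + 44 days = 2000-02-10.
Next gap: 48 days. 2000-02-10 + 48 days = 2000-03-29.

2000-03-29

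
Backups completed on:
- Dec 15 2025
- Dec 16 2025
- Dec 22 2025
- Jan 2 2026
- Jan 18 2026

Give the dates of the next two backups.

The spacing grows by 5 each time: 1, 6, 11, 16 days.
Next gap: 21 days. Jan 18 2026 + 21 days = Feb 8 2026.
Next gap: 26 days. Feb 8 2026 + 26 days = Mar 6 2026.

Feb 8 2026, Mar 6 2026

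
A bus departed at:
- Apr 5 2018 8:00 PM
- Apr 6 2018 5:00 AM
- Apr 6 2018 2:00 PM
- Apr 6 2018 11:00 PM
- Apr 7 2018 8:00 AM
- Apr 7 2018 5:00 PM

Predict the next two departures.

Spacing: 9, 9, 9, 9, 9 h — constant 9 h.
Apr 7 2018 5:00 PM + 9 h = Apr 8 2018 2:00 AM.
Apr 8 2018 2:00 AM + 9 h = Apr 8 2018 11:00 AM.

Apr 8 2018 2:00 AM, Apr 8 2018 11:00 AM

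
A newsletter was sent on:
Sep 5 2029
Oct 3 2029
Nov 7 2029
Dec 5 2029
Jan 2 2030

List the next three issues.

Feb 6 2030, Mar 6 2030, Apr 3 2030

Gaps: 28, 35, 28, 28 days — a mix of 28 and 35. Every date is a Wednesday.
Each is the 1st Wednesday of its month.
February 2030 — 1st Wednesday is Feb 6 2030.
March 2030 — 1st Wednesday is Mar 6 2030.
1st Wednesday of April 2030: Apr 3 2030.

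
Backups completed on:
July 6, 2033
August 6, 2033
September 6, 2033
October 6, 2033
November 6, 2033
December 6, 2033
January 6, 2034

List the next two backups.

February 6, 2034; March 6, 2034

Gaps: 31, 31, 30, 31, 30, 31 days — not constant. Every event is on the 6th of the month.
Pattern: the 6th of each month.
February 2034: February 6, 2034.
March 2034: March 6, 2034.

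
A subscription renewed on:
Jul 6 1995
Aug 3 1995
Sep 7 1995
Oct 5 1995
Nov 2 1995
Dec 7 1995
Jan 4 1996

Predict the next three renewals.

Feb 1 1996, Mar 7 1996, Apr 4 1996

These are Thursdays at 28- or 35-day spacing (28, 35, 28, 28, 35, 28).
The pattern: 1st Thursday of the month.
1st Thursday of February 1996: Feb 1 1996.
1st Thursday of March 1996: Mar 7 1996.
April 1996 — 1st Thursday is Apr 4 1996.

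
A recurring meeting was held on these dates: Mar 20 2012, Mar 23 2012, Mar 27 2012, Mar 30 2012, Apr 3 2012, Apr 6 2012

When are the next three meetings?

Gaps: 3, 4, 3, 4, 3 days — not constant, but cyclic with period 2.
The events fall on every Tuesday and Friday.
The following Tuesday is Apr 10 2012.
Next Friday: Apr 13 2012.
The following Tuesday is Apr 17 2012.

Apr 10 2012, Apr 13 2012, Apr 17 2012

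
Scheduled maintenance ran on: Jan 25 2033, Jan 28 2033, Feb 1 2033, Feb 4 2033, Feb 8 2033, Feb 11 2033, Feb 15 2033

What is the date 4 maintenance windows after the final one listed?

Every event lands on a Tuesday or Friday (gaps cycle 3, 4, 3, 4, 3, 4).
So the schedule is: every Tuesday and Friday.
The following Friday is Feb 18 2033.
Next Tuesday: Feb 22 2033.
The following Friday is Feb 25 2033.
Next Tuesday: Mar 1 2033.

Mar 1 2033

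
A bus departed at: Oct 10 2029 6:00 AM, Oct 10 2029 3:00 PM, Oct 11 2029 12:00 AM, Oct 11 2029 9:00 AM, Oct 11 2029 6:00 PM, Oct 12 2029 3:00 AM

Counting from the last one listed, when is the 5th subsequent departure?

Oct 14 2029 12:00 AM

The interval is a steady 9 hours (9, 9, 9, 9, 9).
Oct 12 2029 3:00 AM + 9 h = Oct 12 2029 12:00 PM.
Oct 12 2029 12:00 PM + 9 h = Oct 12 2029 9:00 PM.
Oct 12 2029 9:00 PM + 9 h = Oct 13 2029 6:00 AM.
Oct 13 2029 6:00 AM + 9 h = Oct 13 2029 3:00 PM.
Oct 13 2029 3:00 PM + 9 h = Oct 14 2029 12:00 AM.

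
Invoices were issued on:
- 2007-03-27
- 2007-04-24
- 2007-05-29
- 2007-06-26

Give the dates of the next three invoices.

Every date is a Tuesday; gaps 28, 35, 28 days.
Each is the last Tuesday of its month (at least one falls on the 29th or later, ruling out '4th Tuesday').
Last Tuesday of July 2007: 2007-07-31.
August 2007 ends with Tuesday 2007-08-28.
Last Tuesday of September 2007: 2007-09-25.

2007-07-31, 2007-08-28, 2007-09-25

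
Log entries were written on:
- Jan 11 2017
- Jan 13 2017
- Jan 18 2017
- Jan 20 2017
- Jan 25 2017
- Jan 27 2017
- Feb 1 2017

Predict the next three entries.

Feb 3 2017, Feb 8 2017, Feb 10 2017

The gap pattern 2, 5, 2, 5, 2, 5 repeats every 2 events.
These are the Wednesdays and Fridays of each week.
The following Friday is Feb 3 2017.
The following Wednesday is Feb 8 2017.
Next Friday: Feb 10 2017.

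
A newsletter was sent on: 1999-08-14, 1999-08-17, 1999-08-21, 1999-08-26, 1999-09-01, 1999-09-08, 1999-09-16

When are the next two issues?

1999-09-25, 1999-10-05

Intervals are 3, 4, 5, 6, 7, 8 days — an arithmetic progression with common difference 1.
Next gap: 9 days. 1999-09-16 + 9 days = 1999-09-25.
Next gap: 10 days. 1999-09-25 + 10 days = 1999-10-05.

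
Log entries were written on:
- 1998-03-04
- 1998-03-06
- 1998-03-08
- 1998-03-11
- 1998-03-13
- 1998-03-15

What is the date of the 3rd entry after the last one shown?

1998-03-22

The gap pattern 2, 2, 3, 2, 2 repeats every 3 events.
These are the Wednesdays, Fridays and Sundays of each week.
Next Wednesday: 1998-03-18.
Next Friday: 1998-03-20.
The following Sunday is 1998-03-22.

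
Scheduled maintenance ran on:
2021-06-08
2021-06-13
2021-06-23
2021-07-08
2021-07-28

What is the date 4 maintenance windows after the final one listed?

Gaps: 5, 10, 15, 20 days — each gap is 5 larger than the previous one.
Next gap: 25 days. 2021-07-28 + 25 days = 2021-08-22.
Next gap: 30 days. 2021-08-22 + 30 days = 2021-09-21.
Next gap: 35 days. 2021-09-21 + 35 days = 2021-10-26.
Next gap: 40 days. 2021-10-26 + 40 days = 2021-12-05.

2021-12-05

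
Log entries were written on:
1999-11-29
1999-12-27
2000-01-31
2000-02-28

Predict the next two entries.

2000-03-27, 2000-04-24

These are Mondays with 28, 35, 28-day gaps.
Each is the final Monday of its month — 1999-11-29 is past the 28th, so '4th Monday' doesn't fit.
Last Monday of March 2000: 2000-03-27.
Last Monday of April 2000: 2000-04-24.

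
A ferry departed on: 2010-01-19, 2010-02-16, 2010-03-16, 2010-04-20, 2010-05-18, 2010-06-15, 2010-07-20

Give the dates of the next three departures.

Gaps: 28, 28, 35, 28, 28, 35 days — a mix of 28 and 35. Every date is a Tuesday.
Each is the 3rd Tuesday of its month.
3rd Tuesday of August 2010: 2010-08-17.
3rd Tuesday of September 2010: 2010-09-21.
October 2010 — 3rd Tuesday is 2010-10-19.

2010-08-17, 2010-09-21, 2010-10-19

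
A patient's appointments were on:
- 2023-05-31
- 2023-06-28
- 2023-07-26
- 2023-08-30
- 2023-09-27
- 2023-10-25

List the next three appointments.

Every date is a Wednesday; gaps 28, 28, 35, 28, 28 days.
Each is the last Wednesday of its month (at least one falls on the 29th or later, ruling out '4th Wednesday').
Last Wednesday of November 2023: 2023-11-29.
December 2023 ends with Wednesday 2023-12-27.
Last Wednesday of January 2024: 2024-01-31.

2023-11-29, 2023-12-27, 2024-01-31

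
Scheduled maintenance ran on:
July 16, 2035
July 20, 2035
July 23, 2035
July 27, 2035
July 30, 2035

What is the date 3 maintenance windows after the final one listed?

Every event lands on a Monday or Friday (gaps cycle 4, 3, 4, 3).
So the schedule is: every Monday and Friday.
Next Friday: August 3, 2035.
The following Monday is August 6, 2035.
The following Friday is August 10, 2035.

August 10, 2035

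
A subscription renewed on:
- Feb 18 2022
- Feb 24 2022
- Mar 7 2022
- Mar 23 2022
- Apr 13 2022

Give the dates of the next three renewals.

Gaps: 6, 11, 16, 21 days — each gap is 5 larger than the previous one.
Next gap: 26 days. Apr 13 2022 + 26 days = May 9 2022.
Next gap: 31 days. May 9 2022 + 31 days = Jun 9 2022.
Next gap: 36 days. Jun 9 2022 + 36 days = Jul 15 2022.

May 9 2022, Jun 9 2022, Jul 15 2022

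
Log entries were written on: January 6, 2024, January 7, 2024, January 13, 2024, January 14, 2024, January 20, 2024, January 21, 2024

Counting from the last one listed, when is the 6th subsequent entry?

Gaps: 1, 6, 1, 6, 1 days — not constant, but cyclic with period 2.
The events fall on every Saturday and Sunday.
Next Saturday: January 27, 2024.
Next Sunday: January 28, 2024.
Next Saturday: February 3, 2024.
Next Sunday: February 4, 2024.
The following Saturday is February 10, 2024.
Next Sunday: February 11, 2024.

February 11, 2024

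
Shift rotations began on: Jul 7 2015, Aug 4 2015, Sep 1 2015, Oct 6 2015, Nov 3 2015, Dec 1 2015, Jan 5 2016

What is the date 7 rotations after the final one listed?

These are Tuesdays at 28- or 35-day spacing (28, 28, 35, 28, 28, 35).
The pattern: 1st Tuesday of the month.
1st Tuesday of February 2016: Feb 2 2016.
March 2016 — 1st Tuesday is Mar 1 2016.
April 2016 — 1st Tuesday is Apr 5 2016.
1st Tuesday of May 2016: May 3 2016.
1st Tuesday of June 2016: Jun 7 2016.
1st Tuesday of July 2016: Jul 5 2016.
1st Tuesday of August 2016: Aug 2 2016.

Aug 2 2016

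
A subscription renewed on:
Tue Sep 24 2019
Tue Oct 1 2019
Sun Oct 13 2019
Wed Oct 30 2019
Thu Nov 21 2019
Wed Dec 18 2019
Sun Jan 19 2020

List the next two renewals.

Tue Feb 25 2020, Tue Apr 7 2020

The spacing grows by 5 each time: 7, 12, 17, 22, 27, 32 days.
Next gap: 37 days. Sun Jan 19 2020 + 37 days = Tue Feb 25 2020.
Next gap: 42 days. Tue Feb 25 2020 + 42 days = Tue Apr 7 2020.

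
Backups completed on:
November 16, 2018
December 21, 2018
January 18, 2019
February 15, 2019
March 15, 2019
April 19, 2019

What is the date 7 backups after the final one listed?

November 15, 2019

These are Fridays at 28- or 35-day spacing (35, 28, 28, 28, 35).
The pattern: 3rd Friday of the month.
3rd Friday of May 2019: May 17, 2019.
3rd Friday of June 2019: June 21, 2019.
3rd Friday of July 2019: July 19, 2019.
3rd Friday of August 2019: August 16, 2019.
September 2019 — 3rd Friday is September 20, 2019.
October 2019 — 3rd Friday is October 18, 2019.
3rd Friday of November 2019: November 15, 2019.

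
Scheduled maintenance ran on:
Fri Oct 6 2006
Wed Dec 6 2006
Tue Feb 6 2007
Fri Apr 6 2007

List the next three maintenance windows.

Gaps: 61, 62, 59 days — not constant. Every event is on the 6th of the month.
Pattern: the 6th of every 2 months.
Next: June 2007 → Wed Jun 6 2007.
Next: August 2007 → Mon Aug 6 2007.
October 2007: Sat Oct 6 2007.

Wed Jun 6 2007, Mon Aug 6 2007, Sat Oct 6 2007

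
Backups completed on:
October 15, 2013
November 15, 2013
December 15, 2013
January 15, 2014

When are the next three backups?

February 15, 2014; March 15, 2014; April 15, 2014

Each date is the 15th; the gaps (31, 30, 31) track the month lengths.
The rule is the 15th of each month.
Next: February 2014 → February 15, 2014.
March 2014: March 15, 2014.
Next: April 2014 → April 15, 2014.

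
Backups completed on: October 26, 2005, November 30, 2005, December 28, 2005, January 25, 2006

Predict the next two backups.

Every date is a Wednesday; gaps 35, 28, 28 days.
Each is the last Wednesday of its month (at least one falls on the 29th or later, ruling out '4th Wednesday').
February 2006 ends with Wednesday February 22, 2006.
Last Wednesday of March 2006: March 29, 2006.

February 22, 2006; March 29, 2006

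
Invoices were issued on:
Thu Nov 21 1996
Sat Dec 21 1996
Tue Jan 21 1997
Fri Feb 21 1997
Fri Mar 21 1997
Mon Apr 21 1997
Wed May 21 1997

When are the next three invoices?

Gaps: 30, 31, 31, 28, 31, 30 days — not constant. Every event is on the 21st of the month.
Pattern: the 21st of each month.
June 1997: Sat Jun 21 1997.
July 1997: Mon Jul 21 1997.
August 1997: Thu Aug 21 1997.

Sat Jun 21 1997, Mon Jul 21 1997, Thu Aug 21 1997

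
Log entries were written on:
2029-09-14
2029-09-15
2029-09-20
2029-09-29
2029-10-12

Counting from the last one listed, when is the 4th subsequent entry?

Intervals are 1, 5, 9, 13 days — an arithmetic progression with common difference 4.
Next gap: 17 days. 2029-10-12 + 17 days = 2029-10-29.
Next gap: 21 days. 2029-10-29 + 21 days = 2029-11-19.
Next gap: 25 days. 2029-11-19 + 25 days = 2029-12-14.
Next gap: 29 days. 2029-12-14 + 29 days = 2030-01-12.

2030-01-12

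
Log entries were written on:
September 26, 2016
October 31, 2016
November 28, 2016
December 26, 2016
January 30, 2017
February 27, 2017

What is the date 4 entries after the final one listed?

June 26, 2017

Every date is a Monday; gaps 35, 28, 28, 35, 28 days.
Each is the last Monday of its month (at least one falls on the 29th or later, ruling out '4th Monday').
March 2017 ends with Monday March 27, 2017.
April 2017 ends with Monday April 24, 2017.
Last Monday of May 2017: May 29, 2017.
June 2017 ends with Monday June 26, 2017.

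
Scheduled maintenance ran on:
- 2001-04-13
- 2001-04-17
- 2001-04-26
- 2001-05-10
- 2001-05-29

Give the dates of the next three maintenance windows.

The spacing grows by 5 each time: 4, 9, 14, 19 days.
Next gap: 24 days. 2001-05-29 + 24 days = 2001-06-22.
Next gap: 29 days. 2001-06-22 + 29 days = 2001-07-21.
Next gap: 34 days. 2001-07-21 + 34 days = 2001-08-24.

2001-06-22, 2001-07-21, 2001-08-24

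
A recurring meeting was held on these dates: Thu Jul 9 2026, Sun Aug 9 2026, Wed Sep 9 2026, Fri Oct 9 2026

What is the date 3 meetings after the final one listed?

Gaps: 31, 31, 30 days — not constant. Every event is on the 9th of the month.
Pattern: the 9th of each month.
November 2026: Mon Nov 9 2026.
December 2026: Wed Dec 9 2026.
Next: January 2027 → Sat Jan 9 2027.

Sat Jan 9 2027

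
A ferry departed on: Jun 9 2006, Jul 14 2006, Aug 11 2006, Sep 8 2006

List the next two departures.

Oct 13 2006, Nov 10 2006

Gaps: 35, 28, 28 days — a mix of 28 and 35. Every date is a Friday.
Each is the 2nd Friday of its month.
2nd Friday of October 2006: Oct 13 2006.
November 2006 — 2nd Friday is Nov 10 2006.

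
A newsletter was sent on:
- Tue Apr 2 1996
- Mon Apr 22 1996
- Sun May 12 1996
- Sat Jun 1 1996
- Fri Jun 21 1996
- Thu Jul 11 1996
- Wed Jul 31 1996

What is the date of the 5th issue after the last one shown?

Every event comes 20 days after the last (20, 20, 20, 20, 20, 20).
Wed Jul 31 1996 + 20 days = Tue Aug 20 1996.
Tue Aug 20 1996 + 20 days = Mon Sep 9 1996.
Mon Sep 9 1996 + 20 days = Sun Sep 29 1996.
Sun Sep 29 1996 + 20 days = Sat Oct 19 1996.
Sat Oct 19 1996 + 20 days = Fri Nov 8 1996.

Fri Nov 8 1996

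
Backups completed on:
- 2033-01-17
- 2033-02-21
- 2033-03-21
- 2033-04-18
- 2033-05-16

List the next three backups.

2033-06-20, 2033-07-18, 2033-08-15

These are Mondays at 28- or 35-day spacing (35, 28, 28, 28).
The pattern: 3rd Monday of the month.
June 2033 — 3rd Monday is 2033-06-20.
July 2033 — 3rd Monday is 2033-07-18.
3rd Monday of August 2033: 2033-08-15.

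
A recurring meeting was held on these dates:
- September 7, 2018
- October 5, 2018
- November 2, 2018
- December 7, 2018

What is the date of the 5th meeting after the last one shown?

May 3, 2019

Gaps: 28, 28, 35 days — a mix of 28 and 35. Every date is a Friday.
Each is the 1st Friday of its month.
January 2019 — 1st Friday is January 4, 2019.
February 2019 — 1st Friday is February 1, 2019.
March 2019 — 1st Friday is March 1, 2019.
1st Friday of April 2019: April 5, 2019.
May 2019 — 1st Friday is May 3, 2019.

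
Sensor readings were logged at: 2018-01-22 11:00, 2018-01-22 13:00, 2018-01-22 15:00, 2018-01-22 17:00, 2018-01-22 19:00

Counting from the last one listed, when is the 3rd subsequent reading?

Gaps: 2, 2, 2, 2 hours — each event is 2 hours after the previous one.
2018-01-22 19:00 + 2 h = 2018-01-22 21:00.
2018-01-22 21:00 + 2 h = 2018-01-22 23:00.
2018-01-22 23:00 + 2 h = 2018-01-23 01:00.

2018-01-23 01:00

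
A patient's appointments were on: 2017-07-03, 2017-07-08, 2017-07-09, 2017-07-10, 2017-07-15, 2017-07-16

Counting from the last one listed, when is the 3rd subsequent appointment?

2017-07-23

The gap pattern 5, 1, 1, 5, 1 repeats every 3 events.
These are the Mondays, Saturdays and Sundays of each week.
The following Monday is 2017-07-17.
The following Saturday is 2017-07-22.
Next Sunday: 2017-07-23.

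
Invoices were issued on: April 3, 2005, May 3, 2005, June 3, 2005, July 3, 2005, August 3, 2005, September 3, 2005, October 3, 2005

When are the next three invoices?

November 3, 2005; December 3, 2005; January 3, 2006

The day-of-month is always 3 (30, 31, 30, 31, 31, 30 days between events).
So this recurs on the 3rd of each month.
November 2005: November 3, 2005.
December 2005: December 3, 2005.
Next: January 2006 → January 3, 2006.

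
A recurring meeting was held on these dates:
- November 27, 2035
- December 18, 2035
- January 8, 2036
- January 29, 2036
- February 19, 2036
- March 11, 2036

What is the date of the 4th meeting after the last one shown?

Every event comes 21 days after the last (21, 21, 21, 21, 21).
March 11, 2036 + 21 days = April 1, 2036.
April 1, 2036 + 21 days = April 22, 2036.
April 22, 2036 + 21 days = May 13, 2036.
May 13, 2036 + 21 days = June 3, 2036.

June 3, 2036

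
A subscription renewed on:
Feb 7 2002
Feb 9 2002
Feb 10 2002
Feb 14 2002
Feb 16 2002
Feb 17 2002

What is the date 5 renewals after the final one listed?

Mar 2 2002

Every event lands on a Thursday or Saturday or Sunday (gaps cycle 2, 1, 4, 2, 1).
So the schedule is: every Thursday, Saturday and Sunday.
The following Thursday is Feb 21 2002.
Next Saturday: Feb 23 2002.
The following Sunday is Feb 24 2002.
Next Thursday: Feb 28 2002.
The following Saturday is Mar 2 2002.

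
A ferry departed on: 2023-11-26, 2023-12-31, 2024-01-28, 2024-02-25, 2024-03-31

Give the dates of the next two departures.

2024-04-28, 2024-05-26

Every date is a Sunday; gaps 35, 28, 28, 35 days.
Each is the last Sunday of its month (at least one falls on the 29th or later, ruling out '4th Sunday').
April 2024 ends with Sunday 2024-04-28.
Last Sunday of May 2024: 2024-05-26.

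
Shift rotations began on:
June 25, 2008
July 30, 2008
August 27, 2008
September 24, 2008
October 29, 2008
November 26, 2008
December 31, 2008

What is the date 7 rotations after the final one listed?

July 29, 2009

All Wednesdays; the gaps (35, 28, 28, 35, 28, 35) vary with month length.
This is the last Wednesday of each month.
Last Wednesday of January 2009: January 28, 2009.
February 2009 ends with Wednesday February 25, 2009.
Last Wednesday of March 2009: March 25, 2009.
April 2009 ends with Wednesday April 29, 2009.
Last Wednesday of May 2009: May 27, 2009.
Last Wednesday of June 2009: June 24, 2009.
Last Wednesday of July 2009: July 29, 2009.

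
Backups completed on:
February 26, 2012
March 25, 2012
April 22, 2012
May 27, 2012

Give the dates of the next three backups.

All dates are Sundays, 28, 28, 35 days apart.
Specifically, the 4th Sunday of each month.
June 2012 — 4th Sunday is June 24, 2012.
4th Sunday of July 2012: July 22, 2012.
4th Sunday of August 2012: August 26, 2012.

June 24, 2012; July 22, 2012; August 26, 2012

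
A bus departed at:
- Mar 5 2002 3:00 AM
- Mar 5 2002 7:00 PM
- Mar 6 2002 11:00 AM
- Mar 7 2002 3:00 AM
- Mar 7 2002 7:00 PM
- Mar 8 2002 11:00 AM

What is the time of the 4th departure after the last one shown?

Gaps: 16, 16, 16, 16, 16 hours — each event is 16 hours after the previous one.
Mar 8 2002 11:00 AM + 16 h = Mar 9 2002 3:00 AM.
Mar 9 2002 3:00 AM + 16 h = Mar 9 2002 7:00 PM.
Mar 9 2002 7:00 PM + 16 h = Mar 10 2002 11:00 AM.
Mar 10 2002 11:00 AM + 16 h = Mar 11 2002 3:00 AM.

Mar 11 2002 3:00 AM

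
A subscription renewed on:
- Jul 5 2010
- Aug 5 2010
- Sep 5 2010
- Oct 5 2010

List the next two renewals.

Gaps: 31, 31, 30 days — not constant. Every event is on the 5th of the month.
Pattern: the 5th of each month.
November 2010: Nov 5 2010.
Next: December 2010 → Dec 5 2010.

Nov 5 2010, Dec 5 2010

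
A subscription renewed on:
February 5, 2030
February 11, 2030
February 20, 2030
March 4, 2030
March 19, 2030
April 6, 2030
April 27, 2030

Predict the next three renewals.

May 21, 2030; June 17, 2030; July 17, 2030

Gaps: 6, 9, 12, 15, 18, 21 days — each gap is 3 larger than the previous one.
Next gap: 24 days. April 27, 2030 + 24 days = May 21, 2030.
Next gap: 27 days. May 21, 2030 + 27 days = June 17, 2030.
Next gap: 30 days. June 17, 2030 + 30 days = July 17, 2030.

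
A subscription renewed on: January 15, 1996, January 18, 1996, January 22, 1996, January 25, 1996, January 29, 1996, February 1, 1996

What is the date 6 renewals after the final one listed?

February 22, 1996

Every event lands on a Monday or Thursday (gaps cycle 3, 4, 3, 4, 3).
So the schedule is: every Monday and Thursday.
The following Monday is February 5, 1996.
The following Thursday is February 8, 1996.
Next Monday: February 12, 1996.
The following Thursday is February 15, 1996.
Next Monday: February 19, 1996.
Next Thursday: February 22, 1996.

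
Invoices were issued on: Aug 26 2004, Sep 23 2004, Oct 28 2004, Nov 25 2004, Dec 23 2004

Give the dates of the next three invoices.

All dates are Thursdays, 28, 35, 28, 28 days apart.
Specifically, the 4th Thursday of each month.
January 2005 — 4th Thursday is Jan 27 2005.
4th Thursday of February 2005: Feb 24 2005.
March 2005 — 4th Thursday is Mar 24 2005.

Jan 27 2005, Feb 24 2005, Mar 24 2005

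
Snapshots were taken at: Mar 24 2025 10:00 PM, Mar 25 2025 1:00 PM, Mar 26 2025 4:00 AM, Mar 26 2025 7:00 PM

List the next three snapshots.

The interval is a steady 15 hours (15, 15, 15).
Mar 26 2025 7:00 PM + 15 h = Mar 27 2025 10:00 AM.
Mar 27 2025 10:00 AM + 15 h = Mar 28 2025 1:00 AM.
Mar 28 2025 1:00 AM + 15 h = Mar 28 2025 4:00 PM.

Mar 27 2025 10:00 AM, Mar 28 2025 1:00 AM, Mar 28 2025 4:00 PM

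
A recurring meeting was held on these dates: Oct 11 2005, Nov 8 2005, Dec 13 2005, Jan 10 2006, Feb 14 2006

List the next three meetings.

Mar 14 2006, Apr 11 2006, May 9 2006

These are Tuesdays at 28- or 35-day spacing (28, 35, 28, 35).
The pattern: 2nd Tuesday of the month.
2nd Tuesday of March 2006: Mar 14 2006.
April 2006 — 2nd Tuesday is Apr 11 2006.
May 2006 — 2nd Tuesday is May 9 2006.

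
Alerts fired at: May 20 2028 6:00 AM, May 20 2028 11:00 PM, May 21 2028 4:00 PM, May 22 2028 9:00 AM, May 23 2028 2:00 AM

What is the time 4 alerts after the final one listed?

Spacing: 17, 17, 17, 17 h — constant 17 h.
May 23 2028 2:00 AM + 17 h = May 23 2028 7:00 PM.
May 23 2028 7:00 PM + 17 h = May 24 2028 12:00 PM.
May 24 2028 12:00 PM + 17 h = May 25 2028 5:00 AM.
May 25 2028 5:00 AM + 17 h = May 25 2028 10:00 PM.

May 25 2028 10:00 PM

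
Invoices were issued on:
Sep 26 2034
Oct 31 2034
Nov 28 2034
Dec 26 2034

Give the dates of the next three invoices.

Jan 30 2035, Feb 27 2035, Mar 27 2035

These are Tuesdays with 35, 28, 28-day gaps.
Each is the final Tuesday of its month — Oct 31 2034 is past the 28th, so '4th Tuesday' doesn't fit.
Last Tuesday of January 2035: Jan 30 2035.
Last Tuesday of February 2035: Feb 27 2035.
Last Tuesday of March 2035: Mar 27 2035.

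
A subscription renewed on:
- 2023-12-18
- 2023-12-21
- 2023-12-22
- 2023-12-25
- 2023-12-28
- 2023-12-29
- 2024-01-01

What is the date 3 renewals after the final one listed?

2024-01-08

Gaps: 3, 1, 3, 3, 1, 3 days — not constant, but cyclic with period 3.
The events fall on every Monday, Thursday and Friday.
The following Thursday is 2024-01-04.
The following Friday is 2024-01-05.
The following Monday is 2024-01-08.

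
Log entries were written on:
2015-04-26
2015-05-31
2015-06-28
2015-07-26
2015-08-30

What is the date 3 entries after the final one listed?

2015-11-29

These are Sundays with 35, 28, 28, 35-day gaps.
Each is the final Sunday of its month — 2015-05-31 is past the 28th, so '4th Sunday' doesn't fit.
September 2015 ends with Sunday 2015-09-27.
Last Sunday of October 2015: 2015-10-25.
November 2015 ends with Sunday 2015-11-29.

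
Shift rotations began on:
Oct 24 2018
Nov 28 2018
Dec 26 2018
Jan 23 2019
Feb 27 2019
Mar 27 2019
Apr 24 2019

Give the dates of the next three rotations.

All dates are Wednesdays, 35, 28, 28, 35, 28, 28 days apart.
Specifically, the 4th Wednesday of each month.
May 2019 — 4th Wednesday is May 22 2019.
4th Wednesday of June 2019: Jun 26 2019.
July 2019 — 4th Wednesday is Jul 24 2019.

May 22 2019, Jun 26 2019, Jul 24 2019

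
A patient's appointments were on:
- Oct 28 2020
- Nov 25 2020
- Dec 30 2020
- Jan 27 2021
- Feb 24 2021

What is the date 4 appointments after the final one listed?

Jun 30 2021

All Wednesdays; the gaps (28, 35, 28, 28) vary with month length.
This is the last Wednesday of each month.
Last Wednesday of March 2021: Mar 31 2021.
April 2021 ends with Wednesday Apr 28 2021.
May 2021 ends with Wednesday May 26 2021.
Last Wednesday of June 2021: Jun 30 2021.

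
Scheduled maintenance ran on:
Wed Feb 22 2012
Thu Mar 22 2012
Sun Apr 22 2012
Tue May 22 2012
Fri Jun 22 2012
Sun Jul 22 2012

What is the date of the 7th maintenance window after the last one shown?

Fri Feb 22 2013

Gaps: 29, 31, 30, 31, 30 days — not constant. Every event is on the 22nd of the month.
Pattern: the 22nd of each month.
August 2012: Wed Aug 22 2012.
Next: September 2012 → Sat Sep 22 2012.
October 2012: Mon Oct 22 2012.
Next: November 2012 → Thu Nov 22 2012.
Next: December 2012 → Sat Dec 22 2012.
Next: January 2013 → Tue Jan 22 2013.
Next: February 2013 → Fri Feb 22 2013.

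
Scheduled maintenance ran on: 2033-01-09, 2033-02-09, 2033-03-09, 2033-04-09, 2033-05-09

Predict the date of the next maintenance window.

Gaps: 31, 28, 31, 30 days — not constant. Every event is on the 9th of the month.
Pattern: the 9th of each month.
June 2033: 2033-06-09.

2033-06-09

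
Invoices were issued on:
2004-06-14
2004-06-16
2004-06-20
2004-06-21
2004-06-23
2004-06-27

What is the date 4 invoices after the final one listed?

2004-07-05

Every event lands on a Monday or Wednesday or Sunday (gaps cycle 2, 4, 1, 2, 4).
So the schedule is: every Monday, Wednesday and Sunday.
The following Monday is 2004-06-28.
The following Wednesday is 2004-06-30.
Next Sunday: 2004-07-04.
Next Monday: 2004-07-05.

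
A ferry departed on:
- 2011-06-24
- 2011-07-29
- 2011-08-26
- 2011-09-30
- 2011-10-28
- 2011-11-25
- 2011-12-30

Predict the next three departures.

All Fridays; the gaps (35, 28, 35, 28, 28, 35) vary with month length.
This is the last Friday of each month.
January 2012 ends with Friday 2012-01-27.
Last Friday of February 2012: 2012-02-24.
March 2012 ends with Friday 2012-03-30.

2012-01-27, 2012-02-24, 2012-03-30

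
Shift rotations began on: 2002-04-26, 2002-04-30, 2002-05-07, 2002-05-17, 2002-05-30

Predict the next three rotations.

Intervals are 4, 7, 10, 13 days — an arithmetic progression with common difference 3.
Next gap: 16 days. 2002-05-30 + 16 days = 2002-06-15.
Next gap: 19 days. 2002-06-15 + 19 days = 2002-07-04.
Next gap: 22 days. 2002-07-04 + 22 days = 2002-07-26.

2002-06-15, 2002-07-04, 2002-07-26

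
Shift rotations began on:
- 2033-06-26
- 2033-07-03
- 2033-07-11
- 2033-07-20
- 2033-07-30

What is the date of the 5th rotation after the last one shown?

Gaps: 7, 8, 9, 10 days — each gap is 1 larger than the previous one.
Next gap: 11 days. 2033-07-30 + 11 days = 2033-08-10.
Next gap: 12 days. 2033-08-10 + 12 days = 2033-08-22.
Next gap: 13 days. 2033-08-22 + 13 days = 2033-09-04.
Next gap: 14 days. 2033-09-04 + 14 days = 2033-09-18.
Next gap: 15 days. 2033-09-18 + 15 days = 2033-10-03.

2033-10-03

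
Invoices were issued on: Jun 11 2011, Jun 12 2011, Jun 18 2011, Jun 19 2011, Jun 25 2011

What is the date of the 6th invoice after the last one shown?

Jul 16 2011

The gap pattern 1, 6, 1, 6 repeats every 2 events.
These are the Saturdays and Sundays of each week.
Next Sunday: Jun 26 2011.
The following Saturday is Jul 2 2011.
The following Sunday is Jul 3 2011.
The following Saturday is Jul 9 2011.
Next Sunday: Jul 10 2011.
The following Saturday is Jul 16 2011.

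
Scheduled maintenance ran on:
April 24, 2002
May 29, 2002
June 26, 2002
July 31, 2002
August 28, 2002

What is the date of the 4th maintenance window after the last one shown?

December 25, 2002

These are Wednesdays with 35, 28, 35, 28-day gaps.
Each is the final Wednesday of its month — May 29, 2002 is past the 28th, so '4th Wednesday' doesn't fit.
Last Wednesday of September 2002: September 25, 2002.
October 2002 ends with Wednesday October 30, 2002.
November 2002 ends with Wednesday November 27, 2002.
Last Wednesday of December 2002: December 25, 2002.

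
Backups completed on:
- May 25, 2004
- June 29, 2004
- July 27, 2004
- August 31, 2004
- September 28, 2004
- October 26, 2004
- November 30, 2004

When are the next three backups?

These are Tuesdays with 35, 28, 35, 28, 28, 35-day gaps.
Each is the final Tuesday of its month — June 29, 2004 is past the 28th, so '4th Tuesday' doesn't fit.
Last Tuesday of December 2004: December 28, 2004.
January 2005 ends with Tuesday January 25, 2005.
Last Tuesday of February 2005: February 22, 2005.

December 28, 2004; January 25, 2005; February 22, 2005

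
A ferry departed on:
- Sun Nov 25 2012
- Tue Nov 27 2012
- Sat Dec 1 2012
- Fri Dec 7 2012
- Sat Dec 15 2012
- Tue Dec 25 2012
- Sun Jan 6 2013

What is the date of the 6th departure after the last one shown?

Tue Apr 30 2013

The spacing grows by 2 each time: 2, 4, 6, 8, 10, 12 days.
Next gap: 14 days. Sun Jan 6 2013 + 14 days = Sun Jan 20 2013.
Next gap: 16 days. Sun Jan 20 2013 + 16 days = Tue Feb 5 2013.
Next gap: 18 days. Tue Feb 5 2013 + 18 days = Sat Feb 23 2013.
Next gap: 20 days. Sat Feb 23 2013 + 20 days = Fri Mar 15 2013.
Next gap: 22 days. Fri Mar 15 2013 + 22 days = Sat Apr 6 2013.
Next gap: 24 days. Sat Apr 6 2013 + 24 days = Tue Apr 30 2013.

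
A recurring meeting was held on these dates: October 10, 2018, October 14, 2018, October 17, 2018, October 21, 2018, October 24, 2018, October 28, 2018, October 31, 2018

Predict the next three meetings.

November 4, 2018; November 7, 2018; November 11, 2018

Every event lands on a Wednesday or Sunday (gaps cycle 4, 3, 4, 3, 4, 3).
So the schedule is: every Wednesday and Sunday.
Next Sunday: November 4, 2018.
The following Wednesday is November 7, 2018.
Next Sunday: November 11, 2018.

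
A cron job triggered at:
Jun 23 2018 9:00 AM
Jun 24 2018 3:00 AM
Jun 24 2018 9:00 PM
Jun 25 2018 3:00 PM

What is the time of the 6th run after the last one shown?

Spacing: 18, 18, 18 h — constant 18 h.
Jun 25 2018 3:00 PM + 18 h = Jun 26 2018 9:00 AM.
Jun 26 2018 9:00 AM + 18 h = Jun 27 2018 3:00 AM.
Jun 27 2018 3:00 AM + 18 h = Jun 27 2018 9:00 PM.
Jun 27 2018 9:00 PM + 18 h = Jun 28 2018 3:00 PM.
Jun 28 2018 3:00 PM + 18 h = Jun 29 2018 9:00 AM.
Jun 29 2018 9:00 AM + 18 h = Jun 30 2018 3:00 AM.

Jun 30 2018 3:00 AM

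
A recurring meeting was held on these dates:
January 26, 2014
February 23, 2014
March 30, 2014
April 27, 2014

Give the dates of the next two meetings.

May 25, 2014; June 29, 2014

Every date is a Sunday; gaps 28, 35, 28 days.
Each is the last Sunday of its month (at least one falls on the 29th or later, ruling out '4th Sunday').
Last Sunday of May 2014: May 25, 2014.
June 2014 ends with Sunday June 29, 2014.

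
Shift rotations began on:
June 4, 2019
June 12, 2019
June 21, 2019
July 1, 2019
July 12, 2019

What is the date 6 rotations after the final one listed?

Gaps: 8, 9, 10, 11 days — each gap is 1 larger than the previous one.
Next gap: 12 days. July 12, 2019 + 12 days = July 24, 2019.
Next gap: 13 days. July 24, 2019 + 13 days = August 6, 2019.
Next gap: 14 days. August 6, 2019 + 14 days = August 20, 2019.
Next gap: 15 days. August 20, 2019 + 15 days = September 4, 2019.
Next gap: 16 days. September 4, 2019 + 16 days = September 20, 2019.
Next gap: 17 days. September 20, 2019 + 17 days = October 7, 2019.

October 7, 2019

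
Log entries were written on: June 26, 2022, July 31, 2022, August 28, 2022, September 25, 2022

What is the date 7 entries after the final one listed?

All Sundays; the gaps (35, 28, 28) vary with month length.
This is the last Sunday of each month.
October 2022 ends with Sunday October 30, 2022.
Last Sunday of November 2022: November 27, 2022.
Last Sunday of December 2022: December 25, 2022.
Last Sunday of January 2023: January 29, 2023.
Last Sunday of February 2023: February 26, 2023.
March 2023 ends with Sunday March 26, 2023.
Last Sunday of April 2023: April 30, 2023.

April 30, 2023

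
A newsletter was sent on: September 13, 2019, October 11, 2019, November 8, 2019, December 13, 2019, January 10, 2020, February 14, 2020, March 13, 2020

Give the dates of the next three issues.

April 10, 2020; May 8, 2020; June 12, 2020

Gaps: 28, 28, 35, 28, 35, 28 days — a mix of 28 and 35. Every date is a Friday.
Each is the 2nd Friday of its month.
April 2020 — 2nd Friday is April 10, 2020.
2nd Friday of May 2020: May 8, 2020.
June 2020 — 2nd Friday is June 12, 2020.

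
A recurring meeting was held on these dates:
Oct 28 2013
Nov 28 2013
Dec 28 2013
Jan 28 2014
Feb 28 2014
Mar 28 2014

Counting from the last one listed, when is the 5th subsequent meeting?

The day-of-month is always 28 (31, 30, 31, 31, 28 days between events).
So this recurs on the 28th of each month.
April 2014: Apr 28 2014.
Next: May 2014 → May 28 2014.
June 2014: Jun 28 2014.
Next: July 2014 → Jul 28 2014.
Next: August 2014 → Aug 28 2014.

Aug 28 2014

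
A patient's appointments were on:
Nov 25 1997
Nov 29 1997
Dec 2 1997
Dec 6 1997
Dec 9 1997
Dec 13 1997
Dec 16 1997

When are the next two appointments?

Dec 20 1997, Dec 23 1997

The gap pattern 4, 3, 4, 3, 4, 3 repeats every 2 events.
These are the Tuesdays and Saturdays of each week.
Next Saturday: Dec 20 1997.
The following Tuesday is Dec 23 1997.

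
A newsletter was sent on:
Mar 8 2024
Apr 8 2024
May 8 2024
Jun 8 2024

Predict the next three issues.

Each date is the 8th; the gaps (31, 30, 31) track the month lengths.
The rule is the 8th of each month.
Next: July 2024 → Jul 8 2024.
August 2024: Aug 8 2024.
September 2024: Sep 8 2024.

Jul 8 2024, Aug 8 2024, Sep 8 2024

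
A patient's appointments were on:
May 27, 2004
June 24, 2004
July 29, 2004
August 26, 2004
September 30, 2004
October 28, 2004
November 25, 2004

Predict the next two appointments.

These are Thursdays with 28, 35, 28, 35, 28, 28-day gaps.
Each is the final Thursday of its month — July 29, 2004 is past the 28th, so '4th Thursday' doesn't fit.
December 2004 ends with Thursday December 30, 2004.
Last Thursday of January 2005: January 27, 2005.

December 30, 2004; January 27, 2005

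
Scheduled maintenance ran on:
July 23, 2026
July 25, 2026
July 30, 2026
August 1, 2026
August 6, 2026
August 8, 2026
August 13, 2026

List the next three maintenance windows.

Gaps: 2, 5, 2, 5, 2, 5 days — not constant, but cyclic with period 2.
The events fall on every Thursday and Saturday.
The following Saturday is August 15, 2026.
The following Thursday is August 20, 2026.
Next Saturday: August 22, 2026.

August 15, 2026; August 20, 2026; August 22, 2026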